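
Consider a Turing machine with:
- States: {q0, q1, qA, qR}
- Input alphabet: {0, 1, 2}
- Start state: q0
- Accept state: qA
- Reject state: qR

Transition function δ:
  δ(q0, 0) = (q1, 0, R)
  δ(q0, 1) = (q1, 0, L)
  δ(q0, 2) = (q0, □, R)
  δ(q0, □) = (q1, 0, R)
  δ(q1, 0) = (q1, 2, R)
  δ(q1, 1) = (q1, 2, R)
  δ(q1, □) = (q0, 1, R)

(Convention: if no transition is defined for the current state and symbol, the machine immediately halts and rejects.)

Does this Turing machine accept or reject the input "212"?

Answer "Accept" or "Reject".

Execution trace:
Initial: [q0]212
Step 1: δ(q0, 2) = (q0, □, R) → □[q0]12
Step 2: δ(q0, 1) = (q1, 0, L) → [q1]□02
Step 3: δ(q1, □) = (q0, 1, R) → 1[q0]02
Step 4: δ(q0, 0) = (q1, 0, R) → 10[q1]2

No transition is defined for δ(q1, 2). By convention the machine halts and rejects.

Answer: Reject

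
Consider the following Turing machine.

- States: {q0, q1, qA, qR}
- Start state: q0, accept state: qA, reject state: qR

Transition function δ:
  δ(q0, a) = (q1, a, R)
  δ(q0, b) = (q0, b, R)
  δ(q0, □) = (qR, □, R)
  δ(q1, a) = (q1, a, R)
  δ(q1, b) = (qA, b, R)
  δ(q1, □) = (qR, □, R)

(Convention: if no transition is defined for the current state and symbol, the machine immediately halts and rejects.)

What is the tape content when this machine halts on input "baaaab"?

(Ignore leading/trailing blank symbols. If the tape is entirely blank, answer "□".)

Execution trace:
Initial: [q0]baaaab
Step 1: δ(q0, b) = (q0, b, R) → b[q0]aaaab
Step 2: δ(q0, a) = (q1, a, R) → ba[q1]aaab
Step 3: δ(q1, a) = (q1, a, R) → baa[q1]aab
Step 4: δ(q1, a) = (q1, a, R) → baaa[q1]ab
Step 5: δ(q1, a) = (q1, a, R) → baaaa[q1]b
Step 6: δ(q1, b) = (qA, b, R) → baaaab[qA]□

The machine reaches the accept state qA and halts.

Final tape (ignoring leading/trailing blanks): baaaab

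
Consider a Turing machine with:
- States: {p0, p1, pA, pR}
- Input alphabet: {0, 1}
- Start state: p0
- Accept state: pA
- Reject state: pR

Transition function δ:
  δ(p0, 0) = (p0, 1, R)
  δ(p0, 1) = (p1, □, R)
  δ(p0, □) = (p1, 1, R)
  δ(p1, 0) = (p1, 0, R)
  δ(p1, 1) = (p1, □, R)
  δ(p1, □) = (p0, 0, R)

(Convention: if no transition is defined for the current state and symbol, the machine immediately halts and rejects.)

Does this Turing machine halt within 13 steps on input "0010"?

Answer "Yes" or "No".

Execution trace:
Initial: [p0]0010
Step 1: δ(p0, 0) = (p0, 1, R) → 1[p0]010
Step 2: δ(p0, 0) = (p0, 1, R) → 11[p0]10
Step 3: δ(p0, 1) = (p1, □, R) → 11□[p1]0
Step 4: δ(p1, 0) = (p1, 0, R) → 11□0[p1]□
Step 5: δ(p1, □) = (p0, 0, R) → 11□00[p0]□
Step 6: δ(p0, □) = (p1, 1, R) → 11□001[p1]□
Step 7: δ(p1, □) = (p0, 0, R) → 11□0010[p0]□
Step 8: δ(p0, □) = (p1, 1, R) → 11□00101[p1]□
Step 9: δ(p1, □) = (p0, 0, R) → 11□001010[p0]□
Step 10: δ(p0, □) = (p1, 1, R) → 11□0010101[p1]□
Step 11: δ(p1, □) = (p0, 0, R) → 11□00101010[p0]□
Step 12: δ(p0, □) = (p1, 1, R) → 11□001010101[p1]□
Step 13: δ(p1, □) = (p0, 0, R) → 11□0010101010[p0]□

The machine has not reached a halting state after 13 steps.
The machine did not halt within the 13-step bound.

Answer: No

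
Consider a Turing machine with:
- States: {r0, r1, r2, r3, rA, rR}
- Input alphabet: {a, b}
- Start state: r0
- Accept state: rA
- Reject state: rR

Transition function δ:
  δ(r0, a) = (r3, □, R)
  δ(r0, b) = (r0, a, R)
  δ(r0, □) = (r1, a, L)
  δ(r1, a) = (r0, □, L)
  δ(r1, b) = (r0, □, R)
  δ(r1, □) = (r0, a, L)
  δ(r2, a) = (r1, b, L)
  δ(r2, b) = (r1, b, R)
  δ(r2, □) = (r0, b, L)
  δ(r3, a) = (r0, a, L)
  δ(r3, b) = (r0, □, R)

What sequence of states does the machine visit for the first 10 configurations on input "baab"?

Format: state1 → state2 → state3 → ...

Execution trace:
Initial: [r0]baab
Step 1: δ(r0, b) = (r0, a, R) → a[r0]aab
Step 2: δ(r0, a) = (r3, □, R) → a□[r3]ab
Step 3: δ(r3, a) = (r0, a, L) → a[r0]□ab
Step 4: δ(r0, □) = (r1, a, L) → [r1]aaab
Step 5: δ(r1, a) = (r0, □, L) → [r0]□□aab
Step 6: δ(r0, □) = (r1, a, L) → [r1]□a□aab
Step 7: δ(r1, □) = (r0, a, L) → [r0]□aa□aab
Step 8: δ(r0, □) = (r1, a, L) → [r1]□aaa□aab
Step 9: δ(r1, □) = (r0, a, L) → [r0]□aaaa□aab

State sequence: r0 → r0 → r3 → r0 → r1 → r0 → r1 → r0 → r1 → r0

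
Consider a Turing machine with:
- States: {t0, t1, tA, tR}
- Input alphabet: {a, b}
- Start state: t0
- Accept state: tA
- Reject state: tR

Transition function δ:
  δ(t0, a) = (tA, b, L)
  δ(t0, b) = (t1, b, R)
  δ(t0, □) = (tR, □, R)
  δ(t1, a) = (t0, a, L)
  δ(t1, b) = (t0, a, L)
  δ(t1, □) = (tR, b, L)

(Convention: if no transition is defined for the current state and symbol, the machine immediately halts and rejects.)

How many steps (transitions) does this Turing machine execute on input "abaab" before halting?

Execution trace:
Initial: [t0]abaab
Step 1: δ(t0, a) = (tA, b, L) → [tA]□bbaab

The machine reaches the accept state tA and halts.

The machine executed 1 step before halting.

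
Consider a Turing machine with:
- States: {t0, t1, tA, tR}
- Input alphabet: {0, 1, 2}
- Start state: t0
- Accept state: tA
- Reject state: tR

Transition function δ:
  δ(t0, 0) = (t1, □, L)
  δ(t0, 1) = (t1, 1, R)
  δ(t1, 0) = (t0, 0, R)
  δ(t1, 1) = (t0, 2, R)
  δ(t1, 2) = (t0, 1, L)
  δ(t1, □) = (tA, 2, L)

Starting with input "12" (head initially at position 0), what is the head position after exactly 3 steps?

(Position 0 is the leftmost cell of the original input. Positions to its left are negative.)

Execution trace (head position shown):
Step 0: [t0]12  (head at position 0)
Step 1: move right → 1[t1]2  (head at position 1)
Step 2: move left → [t0]11  (head at position 0)
Step 3: move right → 1[t1]1  (head at position 1)

After 3 steps, the head is at position 1.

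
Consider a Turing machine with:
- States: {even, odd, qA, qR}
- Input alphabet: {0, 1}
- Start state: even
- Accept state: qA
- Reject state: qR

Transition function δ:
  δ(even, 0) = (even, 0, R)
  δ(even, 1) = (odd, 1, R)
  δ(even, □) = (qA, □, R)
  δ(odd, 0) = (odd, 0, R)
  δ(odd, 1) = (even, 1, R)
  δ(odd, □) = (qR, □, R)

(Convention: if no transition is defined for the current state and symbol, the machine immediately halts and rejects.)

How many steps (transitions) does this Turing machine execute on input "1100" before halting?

Execution trace:
Initial: [even]1100
Step 1: δ(even, 1) = (odd, 1, R) → 1[odd]100
Step 2: δ(odd, 1) = (even, 1, R) → 11[even]00
Step 3: δ(even, 0) = (even, 0, R) → 110[even]0
Step 4: δ(even, 0) = (even, 0, R) → 1100[even]□
Step 5: δ(even, □) = (qA, □, R) → 1100□[qA]□

The machine reaches the accept state qA and halts.

The machine executed 5 steps before halting.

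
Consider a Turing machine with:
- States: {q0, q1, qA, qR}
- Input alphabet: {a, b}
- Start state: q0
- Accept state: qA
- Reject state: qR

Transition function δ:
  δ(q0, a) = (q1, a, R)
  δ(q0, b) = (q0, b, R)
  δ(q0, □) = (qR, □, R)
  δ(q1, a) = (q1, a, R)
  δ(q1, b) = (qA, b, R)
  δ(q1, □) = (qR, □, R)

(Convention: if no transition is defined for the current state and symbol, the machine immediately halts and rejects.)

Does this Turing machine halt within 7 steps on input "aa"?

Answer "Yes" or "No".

Execution trace:
Initial: [q0]aa
Step 1: δ(q0, a) = (q1, a, R) → a[q1]a
Step 2: δ(q1, a) = (q1, a, R) → aa[q1]□
Step 3: δ(q1, □) = (qR, □, R) → aa□[qR]□

The machine reaches the reject state qR and halts.
The machine halted after 3 steps (within the 7-step bound).

Answer: Yes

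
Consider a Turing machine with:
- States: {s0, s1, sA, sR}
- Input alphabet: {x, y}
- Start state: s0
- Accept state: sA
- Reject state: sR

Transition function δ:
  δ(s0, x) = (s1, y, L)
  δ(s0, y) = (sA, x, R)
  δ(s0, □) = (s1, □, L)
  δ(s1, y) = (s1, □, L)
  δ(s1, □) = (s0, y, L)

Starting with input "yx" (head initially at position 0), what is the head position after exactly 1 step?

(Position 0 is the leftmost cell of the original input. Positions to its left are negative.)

Execution trace (head position shown):
Step 0: [s0]yx  (head at position 0)
Step 1: move right → x[sA]x  (head at position 1)

After 1 step, the head is at position 1.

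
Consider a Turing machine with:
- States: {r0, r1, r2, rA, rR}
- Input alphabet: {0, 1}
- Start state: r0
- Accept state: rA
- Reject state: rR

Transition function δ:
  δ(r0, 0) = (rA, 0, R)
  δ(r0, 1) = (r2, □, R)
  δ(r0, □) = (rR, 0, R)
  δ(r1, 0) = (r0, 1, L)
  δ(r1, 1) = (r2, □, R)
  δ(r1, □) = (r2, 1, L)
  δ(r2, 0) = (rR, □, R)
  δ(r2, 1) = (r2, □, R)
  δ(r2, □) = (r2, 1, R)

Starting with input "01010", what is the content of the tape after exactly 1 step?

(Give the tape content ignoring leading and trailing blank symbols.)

Execution trace:
Initial: [r0]01010
Step 1: δ(r0, 0) = (rA, 0, R) → 0[rA]1010

The machine reaches the accept state rA and halts.

After 1 step, the tape (ignoring leading/trailing blanks) is: 01010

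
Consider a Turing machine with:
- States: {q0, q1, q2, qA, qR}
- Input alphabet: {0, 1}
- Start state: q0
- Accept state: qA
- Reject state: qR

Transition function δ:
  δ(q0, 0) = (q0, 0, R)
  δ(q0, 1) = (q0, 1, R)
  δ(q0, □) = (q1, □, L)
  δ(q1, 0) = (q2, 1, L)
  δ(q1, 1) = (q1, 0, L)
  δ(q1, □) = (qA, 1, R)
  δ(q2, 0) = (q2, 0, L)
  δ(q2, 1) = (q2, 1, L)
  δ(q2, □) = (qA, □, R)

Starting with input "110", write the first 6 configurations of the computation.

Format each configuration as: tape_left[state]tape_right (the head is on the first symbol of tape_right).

Transitions applied:
Step 1: δ(q0, 1) = (q0, 1, R)
Step 2: δ(q0, 1) = (q0, 1, R)
Step 3: δ(q0, 0) = (q0, 0, R)
Step 4: δ(q0, □) = (q1, □, L)
Step 5: δ(q1, 0) = (q2, 1, L)

The first 6 configurations are:
[q0]110 ⊢ 1[q0]10 ⊢ 11[q0]0 ⊢ 110[q0]□ ⊢ 11[q1]0□ ⊢ 1[q2]11□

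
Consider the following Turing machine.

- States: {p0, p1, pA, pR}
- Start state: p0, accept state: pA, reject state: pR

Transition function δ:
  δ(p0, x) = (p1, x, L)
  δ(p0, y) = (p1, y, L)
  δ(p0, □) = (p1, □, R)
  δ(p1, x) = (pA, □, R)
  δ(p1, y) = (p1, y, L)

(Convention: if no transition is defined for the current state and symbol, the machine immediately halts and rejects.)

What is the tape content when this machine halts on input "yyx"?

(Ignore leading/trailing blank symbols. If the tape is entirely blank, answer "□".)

Execution trace:
Initial: [p0]yyx
Step 1: δ(p0, y) = (p1, y, L) → [p1]□yyx

No transition is defined for δ(p1, □). By convention the machine halts and rejects.

Final tape (ignoring leading/trailing blanks): yyx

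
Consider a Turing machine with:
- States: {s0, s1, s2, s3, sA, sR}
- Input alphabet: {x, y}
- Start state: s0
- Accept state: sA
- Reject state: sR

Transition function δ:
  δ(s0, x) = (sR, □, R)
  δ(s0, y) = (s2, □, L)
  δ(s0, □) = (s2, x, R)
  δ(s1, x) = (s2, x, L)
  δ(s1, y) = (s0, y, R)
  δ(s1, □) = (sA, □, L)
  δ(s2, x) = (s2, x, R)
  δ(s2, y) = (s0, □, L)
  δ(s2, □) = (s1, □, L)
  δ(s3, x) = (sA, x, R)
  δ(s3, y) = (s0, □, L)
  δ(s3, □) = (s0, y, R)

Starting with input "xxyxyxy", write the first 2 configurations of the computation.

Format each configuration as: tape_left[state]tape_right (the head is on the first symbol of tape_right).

Transitions applied:
Step 1: δ(s0, x) = (sR, □, R)

The first 2 configurations are:
[s0]xxyxyxy ⊢ □[sR]xyxyxy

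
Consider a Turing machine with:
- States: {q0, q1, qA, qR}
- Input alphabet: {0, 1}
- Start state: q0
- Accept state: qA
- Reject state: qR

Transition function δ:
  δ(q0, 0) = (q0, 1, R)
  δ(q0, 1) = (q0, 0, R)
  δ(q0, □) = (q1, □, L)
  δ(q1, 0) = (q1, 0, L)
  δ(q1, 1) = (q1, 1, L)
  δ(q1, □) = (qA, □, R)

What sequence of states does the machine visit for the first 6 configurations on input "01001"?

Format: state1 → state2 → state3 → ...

Execution trace:
Initial: [q0]01001
Step 1: δ(q0, 0) = (q0, 1, R) → 1[q0]1001
Step 2: δ(q0, 1) = (q0, 0, R) → 10[q0]001
Step 3: δ(q0, 0) = (q0, 1, R) → 101[q0]01
Step 4: δ(q0, 0) = (q0, 1, R) → 1011[q0]1
Step 5: δ(q0, 1) = (q0, 0, R) → 10110[q0]□

State sequence: q0 → q0 → q0 → q0 → q0 → q0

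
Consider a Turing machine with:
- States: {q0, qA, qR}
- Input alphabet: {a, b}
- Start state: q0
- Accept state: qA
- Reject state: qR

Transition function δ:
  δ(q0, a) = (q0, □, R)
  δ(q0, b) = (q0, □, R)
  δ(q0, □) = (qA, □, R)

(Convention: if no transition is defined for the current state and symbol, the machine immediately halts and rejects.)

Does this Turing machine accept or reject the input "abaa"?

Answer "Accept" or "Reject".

Execution trace:
Initial: [q0]abaa
Step 1: δ(q0, a) = (q0, □, R) → □[q0]baa
Step 2: δ(q0, b) = (q0, □, R) → □□[q0]aa
Step 3: δ(q0, a) = (q0, □, R) → □□□[q0]a
Step 4: δ(q0, a) = (q0, □, R) → □□□□[q0]□
Step 5: δ(q0, □) = (qA, □, R) → □□□□□[qA]□

The machine reaches the accept state qA and halts.

Answer: Accept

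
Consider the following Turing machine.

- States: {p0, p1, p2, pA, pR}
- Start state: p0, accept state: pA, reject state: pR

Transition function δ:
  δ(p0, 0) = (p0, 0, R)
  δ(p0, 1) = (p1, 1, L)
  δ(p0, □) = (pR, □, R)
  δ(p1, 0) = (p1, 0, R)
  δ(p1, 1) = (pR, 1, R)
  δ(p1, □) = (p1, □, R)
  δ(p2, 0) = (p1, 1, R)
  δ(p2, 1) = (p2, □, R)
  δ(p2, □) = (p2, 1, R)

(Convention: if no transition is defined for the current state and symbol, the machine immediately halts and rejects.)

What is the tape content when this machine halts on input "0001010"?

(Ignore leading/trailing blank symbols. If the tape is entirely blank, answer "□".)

Execution trace:
Initial: [p0]0001010
Step 1: δ(p0, 0) = (p0, 0, R) → 0[p0]001010
Step 2: δ(p0, 0) = (p0, 0, R) → 00[p0]01010
Step 3: δ(p0, 0) = (p0, 0, R) → 000[p0]1010
Step 4: δ(p0, 1) = (p1, 1, L) → 00[p1]01010
Step 5: δ(p1, 0) = (p1, 0, R) → 000[p1]1010
Step 6: δ(p1, 1) = (pR, 1, R) → 0001[pR]010

The machine reaches the reject state pR and halts.

Final tape (ignoring leading/trailing blanks): 0001010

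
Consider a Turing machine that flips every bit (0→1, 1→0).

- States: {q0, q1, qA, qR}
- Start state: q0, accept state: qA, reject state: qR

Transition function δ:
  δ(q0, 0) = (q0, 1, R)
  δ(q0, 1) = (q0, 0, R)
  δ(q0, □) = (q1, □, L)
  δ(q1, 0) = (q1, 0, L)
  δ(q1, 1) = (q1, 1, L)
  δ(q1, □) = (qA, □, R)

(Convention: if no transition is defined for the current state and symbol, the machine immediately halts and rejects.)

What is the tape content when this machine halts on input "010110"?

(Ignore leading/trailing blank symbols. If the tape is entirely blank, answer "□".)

Execution trace:
Initial: [q0]010110
Step 1: δ(q0, 0) = (q0, 1, R) → 1[q0]10110
Step 2: δ(q0, 1) = (q0, 0, R) → 10[q0]0110
Step 3: δ(q0, 0) = (q0, 1, R) → 101[q0]110
Step 4: δ(q0, 1) = (q0, 0, R) → 1010[q0]10
Step 5: δ(q0, 1) = (q0, 0, R) → 10100[q0]0
Step 6: δ(q0, 0) = (q0, 1, R) → 101001[q0]□
Step 7: δ(q0, □) = (q1, □, L) → 10100[q1]1□
Step 8: δ(q1, 1) = (q1, 1, L) → 1010[q1]01□
Step 9: δ(q1, 0) = (q1, 0, L) → 101[q1]001□
Step 10: δ(q1, 0) = (q1, 0, L) → 10[q1]1001□
Step 11: δ(q1, 1) = (q1, 1, L) → 1[q1]01001□
Step 12: δ(q1, 0) = (q1, 0, L) → [q1]101001□
Step 13: δ(q1, 1) = (q1, 1, L) → [q1]□101001□
Step 14: δ(q1, □) = (qA, □, R) → □[qA]101001□

The machine reaches the accept state qA and halts.

Final tape (ignoring leading/trailing blanks): 101001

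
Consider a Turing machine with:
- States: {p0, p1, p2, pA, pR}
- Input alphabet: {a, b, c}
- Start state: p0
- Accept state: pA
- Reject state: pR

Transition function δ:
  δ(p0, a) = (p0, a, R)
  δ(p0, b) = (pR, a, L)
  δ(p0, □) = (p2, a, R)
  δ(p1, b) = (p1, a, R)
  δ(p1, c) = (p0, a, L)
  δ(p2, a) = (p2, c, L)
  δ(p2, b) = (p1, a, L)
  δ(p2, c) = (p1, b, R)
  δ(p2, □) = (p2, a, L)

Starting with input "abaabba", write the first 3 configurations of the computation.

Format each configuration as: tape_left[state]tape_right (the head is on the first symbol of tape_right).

Transitions applied:
Step 1: δ(p0, a) = (p0, a, R)
Step 2: δ(p0, b) = (pR, a, L)

The first 3 configurations are:
[p0]abaabba ⊢ a[p0]baabba ⊢ [pR]aaaabba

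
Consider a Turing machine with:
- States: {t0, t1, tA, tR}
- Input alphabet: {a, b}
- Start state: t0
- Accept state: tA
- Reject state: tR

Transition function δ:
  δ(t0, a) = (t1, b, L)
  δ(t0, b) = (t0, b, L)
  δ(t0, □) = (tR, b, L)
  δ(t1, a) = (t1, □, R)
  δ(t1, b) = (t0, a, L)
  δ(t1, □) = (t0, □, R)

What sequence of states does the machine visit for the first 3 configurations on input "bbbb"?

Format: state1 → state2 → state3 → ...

Execution trace:
Initial: [t0]bbbb
Step 1: δ(t0, b) = (t0, b, L) → [t0]□bbbb
Step 2: δ(t0, □) = (tR, b, L) → [tR]□bbbbb

The machine reaches the reject state tR and halts.

State sequence: t0 → t0 → tR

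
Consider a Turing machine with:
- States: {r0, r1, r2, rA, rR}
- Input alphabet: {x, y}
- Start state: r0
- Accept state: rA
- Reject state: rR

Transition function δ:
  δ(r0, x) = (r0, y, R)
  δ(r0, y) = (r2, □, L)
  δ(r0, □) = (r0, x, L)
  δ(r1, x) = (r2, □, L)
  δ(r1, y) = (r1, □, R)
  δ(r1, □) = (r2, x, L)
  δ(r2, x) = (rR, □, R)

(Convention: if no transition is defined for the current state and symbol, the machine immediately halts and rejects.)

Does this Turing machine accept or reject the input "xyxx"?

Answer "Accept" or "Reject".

Execution trace:
Initial: [r0]xyxx
Step 1: δ(r0, x) = (r0, y, R) → y[r0]yxx
Step 2: δ(r0, y) = (r2, □, L) → [r2]y□xx

No transition is defined for δ(r2, y). By convention the machine halts and rejects.

Answer: Reject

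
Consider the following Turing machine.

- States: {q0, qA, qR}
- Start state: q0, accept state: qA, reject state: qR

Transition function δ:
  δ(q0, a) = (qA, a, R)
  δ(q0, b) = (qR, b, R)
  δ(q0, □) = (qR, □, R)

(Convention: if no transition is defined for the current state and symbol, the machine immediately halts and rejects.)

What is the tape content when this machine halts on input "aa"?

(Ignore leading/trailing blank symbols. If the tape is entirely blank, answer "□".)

Execution trace:
Initial: [q0]aa
Step 1: δ(q0, a) = (qA, a, R) → a[qA]a

The machine reaches the accept state qA and halts.

Final tape (ignoring leading/trailing blanks): aa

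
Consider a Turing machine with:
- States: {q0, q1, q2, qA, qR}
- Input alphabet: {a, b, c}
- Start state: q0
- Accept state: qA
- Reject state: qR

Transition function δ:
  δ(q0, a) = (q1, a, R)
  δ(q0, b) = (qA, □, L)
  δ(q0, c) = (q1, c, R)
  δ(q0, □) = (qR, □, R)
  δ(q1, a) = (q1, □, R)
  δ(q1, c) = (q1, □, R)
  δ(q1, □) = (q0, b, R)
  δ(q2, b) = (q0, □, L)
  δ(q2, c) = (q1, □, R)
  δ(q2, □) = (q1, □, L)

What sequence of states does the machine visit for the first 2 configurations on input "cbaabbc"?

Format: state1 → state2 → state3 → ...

Execution trace:
Initial: [q0]cbaabbc
Step 1: δ(q0, c) = (q1, c, R) → c[q1]baabbc

No transition is defined for δ(q1, b). By convention the machine halts and rejects.

State sequence: q0 → q1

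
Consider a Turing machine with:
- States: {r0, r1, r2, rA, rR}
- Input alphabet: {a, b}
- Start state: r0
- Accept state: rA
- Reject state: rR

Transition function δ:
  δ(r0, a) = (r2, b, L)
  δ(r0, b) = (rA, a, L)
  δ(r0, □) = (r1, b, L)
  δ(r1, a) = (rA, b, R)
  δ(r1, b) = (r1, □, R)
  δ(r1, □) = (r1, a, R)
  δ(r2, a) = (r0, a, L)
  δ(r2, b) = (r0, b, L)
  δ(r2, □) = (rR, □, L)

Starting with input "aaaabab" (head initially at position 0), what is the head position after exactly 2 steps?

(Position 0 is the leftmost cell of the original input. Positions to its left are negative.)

Execution trace (head position shown):
Step 0: [r0]aaaabab  (head at position 0)
Step 1: move left → [r2]□baaabab  (head at position -1)
Step 2: move left → [rR]□□baaabab  (head at position -2)

After 2 steps, the head is at position -2.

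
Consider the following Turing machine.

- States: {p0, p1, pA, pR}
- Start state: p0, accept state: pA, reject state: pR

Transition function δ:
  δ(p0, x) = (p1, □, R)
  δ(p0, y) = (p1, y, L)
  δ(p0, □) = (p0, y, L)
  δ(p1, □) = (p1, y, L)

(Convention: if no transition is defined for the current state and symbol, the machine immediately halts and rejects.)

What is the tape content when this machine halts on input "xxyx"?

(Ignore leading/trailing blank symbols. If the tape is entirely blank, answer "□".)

Execution trace:
Initial: [p0]xxyx
Step 1: δ(p0, x) = (p1, □, R) → □[p1]xyx

No transition is defined for δ(p1, x). By convention the machine halts and rejects.

Final tape (ignoring leading/trailing blanks): xyx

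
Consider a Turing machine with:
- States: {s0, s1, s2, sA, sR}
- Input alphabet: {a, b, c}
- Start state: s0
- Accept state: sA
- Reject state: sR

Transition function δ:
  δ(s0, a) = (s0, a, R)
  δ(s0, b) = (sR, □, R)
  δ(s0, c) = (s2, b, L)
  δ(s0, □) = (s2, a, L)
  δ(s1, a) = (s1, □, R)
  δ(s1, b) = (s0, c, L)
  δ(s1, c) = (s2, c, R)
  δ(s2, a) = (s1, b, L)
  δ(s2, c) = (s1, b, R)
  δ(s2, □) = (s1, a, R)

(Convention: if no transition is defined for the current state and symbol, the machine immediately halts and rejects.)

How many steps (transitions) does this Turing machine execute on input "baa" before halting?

Execution trace:
Initial: [s0]baa
Step 1: δ(s0, b) = (sR, □, R) → □[sR]aa

The machine reaches the reject state sR and halts.

The machine executed 1 step before halting.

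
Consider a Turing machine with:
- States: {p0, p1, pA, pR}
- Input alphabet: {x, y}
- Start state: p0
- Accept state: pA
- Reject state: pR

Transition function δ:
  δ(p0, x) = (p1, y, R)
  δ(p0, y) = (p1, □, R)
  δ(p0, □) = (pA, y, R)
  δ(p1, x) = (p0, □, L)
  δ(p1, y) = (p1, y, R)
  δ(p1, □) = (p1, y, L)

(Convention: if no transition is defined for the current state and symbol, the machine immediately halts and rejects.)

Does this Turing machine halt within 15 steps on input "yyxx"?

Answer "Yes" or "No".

Execution trace:
Initial: [p0]yyxx
Step 1: δ(p0, y) = (p1, □, R) → □[p1]yxx
Step 2: δ(p1, y) = (p1, y, R) → □y[p1]xx
Step 3: δ(p1, x) = (p0, □, L) → □[p0]y□x
Step 4: δ(p0, y) = (p1, □, R) → □□[p1]□x
Step 5: δ(p1, □) = (p1, y, L) → □[p1]□yx
Step 6: δ(p1, □) = (p1, y, L) → [p1]□yyx
Step 7: δ(p1, □) = (p1, y, L) → [p1]□yyyx
Step 8: δ(p1, □) = (p1, y, L) → [p1]□yyyyx
Step 9: δ(p1, □) = (p1, y, L) → [p1]□yyyyyx
Step 10: δ(p1, □) = (p1, y, L) → [p1]□yyyyyyx
Step 11: δ(p1, □) = (p1, y, L) → [p1]□yyyyyyyx
Step 12: δ(p1, □) = (p1, y, L) → [p1]□yyyyyyyyx
Step 13: δ(p1, □) = (p1, y, L) → [p1]□yyyyyyyyyx
Step 14: δ(p1, □) = (p1, y, L) → [p1]□yyyyyyyyyyx
Step 15: δ(p1, □) = (p1, y, L) → [p1]□yyyyyyyyyyyx

The machine has not reached a halting state after 15 steps.
The machine did not halt within the 15-step bound.

Answer: No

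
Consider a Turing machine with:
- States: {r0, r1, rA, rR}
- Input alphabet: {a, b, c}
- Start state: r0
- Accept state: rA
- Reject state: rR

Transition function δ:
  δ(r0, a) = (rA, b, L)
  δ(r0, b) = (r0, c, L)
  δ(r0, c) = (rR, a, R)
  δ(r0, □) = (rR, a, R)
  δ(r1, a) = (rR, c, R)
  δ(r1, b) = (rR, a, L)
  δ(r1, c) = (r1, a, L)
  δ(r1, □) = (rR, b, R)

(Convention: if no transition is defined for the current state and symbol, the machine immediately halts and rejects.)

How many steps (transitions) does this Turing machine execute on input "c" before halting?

Execution trace:
Initial: [r0]c
Step 1: δ(r0, c) = (rR, a, R) → a[rR]□

The machine reaches the reject state rR and halts.

The machine executed 1 step before halting.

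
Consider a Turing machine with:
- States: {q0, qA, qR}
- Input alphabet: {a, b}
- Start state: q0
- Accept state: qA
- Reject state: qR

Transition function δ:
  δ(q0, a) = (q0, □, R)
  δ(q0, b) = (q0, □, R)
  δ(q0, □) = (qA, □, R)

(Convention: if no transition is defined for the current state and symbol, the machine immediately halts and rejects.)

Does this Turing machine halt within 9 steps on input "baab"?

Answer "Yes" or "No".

Execution trace:
Initial: [q0]baab
Step 1: δ(q0, b) = (q0, □, R) → □[q0]aab
Step 2: δ(q0, a) = (q0, □, R) → □□[q0]ab
Step 3: δ(q0, a) = (q0, □, R) → □□□[q0]b
Step 4: δ(q0, b) = (q0, □, R) → □□□□[q0]□
Step 5: δ(q0, □) = (qA, □, R) → □□□□□[qA]□

The machine reaches the accept state qA and halts.
The machine halted after 5 steps (within the 9-step bound).

Answer: Yes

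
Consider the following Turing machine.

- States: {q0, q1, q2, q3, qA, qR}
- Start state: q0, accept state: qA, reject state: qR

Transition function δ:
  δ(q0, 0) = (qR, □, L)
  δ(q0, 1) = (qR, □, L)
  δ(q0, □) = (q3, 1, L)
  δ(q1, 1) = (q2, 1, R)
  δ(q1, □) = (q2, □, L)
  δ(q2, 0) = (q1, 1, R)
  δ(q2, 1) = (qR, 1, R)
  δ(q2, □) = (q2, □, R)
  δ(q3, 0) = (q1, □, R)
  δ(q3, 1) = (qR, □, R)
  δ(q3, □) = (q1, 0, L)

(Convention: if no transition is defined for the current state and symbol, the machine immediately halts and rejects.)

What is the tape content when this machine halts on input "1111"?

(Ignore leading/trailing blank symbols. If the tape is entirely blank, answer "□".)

Execution trace:
Initial: [q0]1111
Step 1: δ(q0, 1) = (qR, □, L) → [qR]□□111

The machine reaches the reject state qR and halts.

Final tape (ignoring leading/trailing blanks): 111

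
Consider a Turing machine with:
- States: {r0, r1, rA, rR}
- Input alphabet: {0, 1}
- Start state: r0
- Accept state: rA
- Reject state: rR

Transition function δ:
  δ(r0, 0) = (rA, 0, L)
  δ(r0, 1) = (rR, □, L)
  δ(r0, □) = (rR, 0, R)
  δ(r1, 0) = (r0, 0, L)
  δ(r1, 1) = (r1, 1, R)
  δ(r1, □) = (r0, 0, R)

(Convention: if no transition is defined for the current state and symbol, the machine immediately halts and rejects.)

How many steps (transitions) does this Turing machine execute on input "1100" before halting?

Execution trace:
Initial: [r0]1100
Step 1: δ(r0, 1) = (rR, □, L) → [rR]□□100

The machine reaches the reject state rR and halts.

The machine executed 1 step before halting.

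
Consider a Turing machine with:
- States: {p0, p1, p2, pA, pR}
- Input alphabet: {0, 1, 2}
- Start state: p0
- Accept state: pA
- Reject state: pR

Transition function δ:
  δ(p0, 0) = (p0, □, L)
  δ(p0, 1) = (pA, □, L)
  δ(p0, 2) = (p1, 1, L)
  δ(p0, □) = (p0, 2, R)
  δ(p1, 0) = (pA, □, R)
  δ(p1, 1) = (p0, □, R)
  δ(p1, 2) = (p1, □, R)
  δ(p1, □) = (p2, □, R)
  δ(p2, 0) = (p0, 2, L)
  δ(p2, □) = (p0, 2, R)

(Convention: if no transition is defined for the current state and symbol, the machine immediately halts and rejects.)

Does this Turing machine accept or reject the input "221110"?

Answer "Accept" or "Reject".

Execution trace:
Initial: [p0]221110
Step 1: δ(p0, 2) = (p1, 1, L) → [p1]□121110
Step 2: δ(p1, □) = (p2, □, R) → □[p2]121110

No transition is defined for δ(p2, 1). By convention the machine halts and rejects.

Answer: Reject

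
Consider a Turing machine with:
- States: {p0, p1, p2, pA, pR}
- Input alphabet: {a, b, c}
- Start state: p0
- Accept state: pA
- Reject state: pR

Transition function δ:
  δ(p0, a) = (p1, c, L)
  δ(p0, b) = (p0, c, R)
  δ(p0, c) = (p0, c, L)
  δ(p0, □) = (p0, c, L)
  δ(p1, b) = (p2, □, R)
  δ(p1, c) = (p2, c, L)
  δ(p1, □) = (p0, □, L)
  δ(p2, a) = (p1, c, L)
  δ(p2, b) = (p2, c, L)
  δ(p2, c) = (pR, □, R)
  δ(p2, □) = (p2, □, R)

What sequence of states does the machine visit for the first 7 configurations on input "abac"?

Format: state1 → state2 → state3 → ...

Execution trace:
Initial: [p0]abac
Step 1: δ(p0, a) = (p1, c, L) → [p1]□cbac
Step 2: δ(p1, □) = (p0, □, L) → [p0]□□cbac
Step 3: δ(p0, □) = (p0, c, L) → [p0]□c□cbac
Step 4: δ(p0, □) = (p0, c, L) → [p0]□cc□cbac
Step 5: δ(p0, □) = (p0, c, L) → [p0]□ccc□cbac
Step 6: δ(p0, □) = (p0, c, L) → [p0]□cccc□cbac

State sequence: p0 → p1 → p0 → p0 → p0 → p0 → p0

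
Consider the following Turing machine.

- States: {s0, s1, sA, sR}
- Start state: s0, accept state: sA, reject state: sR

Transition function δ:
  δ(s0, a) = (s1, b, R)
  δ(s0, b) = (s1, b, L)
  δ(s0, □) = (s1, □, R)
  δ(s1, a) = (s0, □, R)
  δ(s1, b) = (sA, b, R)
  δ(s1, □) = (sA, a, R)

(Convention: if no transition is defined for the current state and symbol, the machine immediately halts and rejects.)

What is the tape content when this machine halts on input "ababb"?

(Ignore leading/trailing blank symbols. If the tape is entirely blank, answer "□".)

Execution trace:
Initial: [s0]ababb
Step 1: δ(s0, a) = (s1, b, R) → b[s1]babb
Step 2: δ(s1, b) = (sA, b, R) → bb[sA]abb

The machine reaches the accept state sA and halts.

Final tape (ignoring leading/trailing blanks): bbabb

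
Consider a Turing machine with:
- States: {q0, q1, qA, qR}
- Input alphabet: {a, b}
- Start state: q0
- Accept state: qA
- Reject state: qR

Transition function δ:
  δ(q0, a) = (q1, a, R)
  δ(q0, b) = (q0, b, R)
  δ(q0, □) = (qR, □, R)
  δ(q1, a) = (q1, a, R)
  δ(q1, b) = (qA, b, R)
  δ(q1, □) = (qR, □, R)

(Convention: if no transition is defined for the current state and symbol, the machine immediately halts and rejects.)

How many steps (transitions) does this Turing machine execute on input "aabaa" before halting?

Execution trace:
Initial: [q0]aabaa
Step 1: δ(q0, a) = (q1, a, R) → a[q1]abaa
Step 2: δ(q1, a) = (q1, a, R) → aa[q1]baa
Step 3: δ(q1, b) = (qA, b, R) → aab[qA]aa

The machine reaches the accept state qA and halts.

The machine executed 3 steps before halting.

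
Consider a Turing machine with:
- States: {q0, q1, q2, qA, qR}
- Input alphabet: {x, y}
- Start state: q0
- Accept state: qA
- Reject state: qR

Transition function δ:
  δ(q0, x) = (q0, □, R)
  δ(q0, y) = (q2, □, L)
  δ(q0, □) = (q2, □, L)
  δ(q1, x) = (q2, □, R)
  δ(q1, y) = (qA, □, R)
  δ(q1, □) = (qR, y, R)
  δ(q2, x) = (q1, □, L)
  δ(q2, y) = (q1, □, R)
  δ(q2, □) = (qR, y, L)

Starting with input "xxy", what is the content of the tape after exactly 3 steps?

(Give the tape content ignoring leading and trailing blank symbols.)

Execution trace:
Initial: [q0]xxy
Step 1: δ(q0, x) = (q0, □, R) → □[q0]xy
Step 2: δ(q0, x) = (q0, □, R) → □□[q0]y
Step 3: δ(q0, y) = (q2, □, L) → □[q2]□□

After 3 steps, the tape (ignoring leading/trailing blanks) is: □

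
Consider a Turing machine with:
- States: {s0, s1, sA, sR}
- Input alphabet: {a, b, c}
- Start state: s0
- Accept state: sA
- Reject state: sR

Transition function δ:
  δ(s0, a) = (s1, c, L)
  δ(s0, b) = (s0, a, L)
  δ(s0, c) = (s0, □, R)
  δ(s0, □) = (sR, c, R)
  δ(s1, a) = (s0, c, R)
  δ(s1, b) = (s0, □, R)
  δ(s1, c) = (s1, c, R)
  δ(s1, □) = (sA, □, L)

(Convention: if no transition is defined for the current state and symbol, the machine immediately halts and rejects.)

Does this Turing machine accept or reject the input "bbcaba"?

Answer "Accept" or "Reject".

Execution trace:
Initial: [s0]bbcaba
Step 1: δ(s0, b) = (s0, a, L) → [s0]□abcaba
Step 2: δ(s0, □) = (sR, c, R) → c[sR]abcaba

The machine reaches the reject state sR and halts.

Answer: Reject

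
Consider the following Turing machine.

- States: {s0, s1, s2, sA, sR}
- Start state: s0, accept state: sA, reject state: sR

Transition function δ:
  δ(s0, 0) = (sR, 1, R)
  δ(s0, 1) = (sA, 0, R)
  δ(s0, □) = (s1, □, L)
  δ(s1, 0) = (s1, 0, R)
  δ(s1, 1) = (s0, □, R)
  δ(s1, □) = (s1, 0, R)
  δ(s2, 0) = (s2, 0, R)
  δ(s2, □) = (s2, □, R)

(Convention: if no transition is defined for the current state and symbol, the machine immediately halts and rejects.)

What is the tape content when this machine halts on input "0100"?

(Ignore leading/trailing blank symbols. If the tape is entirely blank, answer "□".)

Execution trace:
Initial: [s0]0100
Step 1: δ(s0, 0) = (sR, 1, R) → 1[sR]100

The machine reaches the reject state sR and halts.

Final tape (ignoring leading/trailing blanks): 1100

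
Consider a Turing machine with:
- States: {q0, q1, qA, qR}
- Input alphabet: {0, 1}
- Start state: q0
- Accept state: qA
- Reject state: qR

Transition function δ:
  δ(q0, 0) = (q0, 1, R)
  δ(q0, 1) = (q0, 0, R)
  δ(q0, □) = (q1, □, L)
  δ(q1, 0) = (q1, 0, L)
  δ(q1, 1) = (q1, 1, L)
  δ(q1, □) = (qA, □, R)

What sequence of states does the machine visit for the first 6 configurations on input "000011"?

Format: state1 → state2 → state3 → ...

Execution trace:
Initial: [q0]000011
Step 1: δ(q0, 0) = (q0, 1, R) → 1[q0]00011
Step 2: δ(q0, 0) = (q0, 1, R) → 11[q0]0011
Step 3: δ(q0, 0) = (q0, 1, R) → 111[q0]011
Step 4: δ(q0, 0) = (q0, 1, R) → 1111[q0]11
Step 5: δ(q0, 1) = (q0, 0, R) → 11110[q0]1

State sequence: q0 → q0 → q0 → q0 → q0 → q0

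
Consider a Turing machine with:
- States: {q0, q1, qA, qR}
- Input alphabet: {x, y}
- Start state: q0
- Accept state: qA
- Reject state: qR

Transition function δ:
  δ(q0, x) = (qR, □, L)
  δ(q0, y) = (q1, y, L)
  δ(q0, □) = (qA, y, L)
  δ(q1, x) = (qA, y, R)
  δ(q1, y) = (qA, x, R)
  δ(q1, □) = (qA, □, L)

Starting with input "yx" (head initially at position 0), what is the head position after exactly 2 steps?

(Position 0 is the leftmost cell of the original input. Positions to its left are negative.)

Execution trace (head position shown):
Step 0: [q0]yx  (head at position 0)
Step 1: move left → [q1]□yx  (head at position -1)
Step 2: move left → [qA]□□yx  (head at position -2)

After 2 steps, the head is at position -2.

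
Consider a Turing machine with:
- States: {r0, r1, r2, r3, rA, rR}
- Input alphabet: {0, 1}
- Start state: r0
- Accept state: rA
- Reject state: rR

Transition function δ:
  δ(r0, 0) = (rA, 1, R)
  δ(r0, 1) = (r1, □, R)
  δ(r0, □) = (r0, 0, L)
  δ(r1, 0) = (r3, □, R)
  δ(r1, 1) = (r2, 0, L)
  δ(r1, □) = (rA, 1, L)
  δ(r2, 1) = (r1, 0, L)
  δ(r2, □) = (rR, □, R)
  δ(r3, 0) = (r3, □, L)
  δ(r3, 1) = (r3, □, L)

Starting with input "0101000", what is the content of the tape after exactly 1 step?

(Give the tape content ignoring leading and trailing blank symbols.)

Execution trace:
Initial: [r0]0101000
Step 1: δ(r0, 0) = (rA, 1, R) → 1[rA]101000

The machine reaches the accept state rA and halts.

After 1 step, the tape (ignoring leading/trailing blanks) is: 1101000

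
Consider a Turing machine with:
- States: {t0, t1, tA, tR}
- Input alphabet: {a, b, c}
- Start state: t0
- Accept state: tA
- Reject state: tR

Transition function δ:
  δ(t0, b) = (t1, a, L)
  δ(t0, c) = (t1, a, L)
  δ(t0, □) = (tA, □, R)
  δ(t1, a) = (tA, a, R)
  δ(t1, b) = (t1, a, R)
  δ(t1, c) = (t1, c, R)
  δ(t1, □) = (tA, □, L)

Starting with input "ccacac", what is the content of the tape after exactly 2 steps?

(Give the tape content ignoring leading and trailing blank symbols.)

Execution trace:
Initial: [t0]ccacac
Step 1: δ(t0, c) = (t1, a, L) → [t1]□acacac
Step 2: δ(t1, □) = (tA, □, L) → [tA]□□acacac

The machine reaches the accept state tA and halts.

After 2 steps, the tape (ignoring leading/trailing blanks) is: acacac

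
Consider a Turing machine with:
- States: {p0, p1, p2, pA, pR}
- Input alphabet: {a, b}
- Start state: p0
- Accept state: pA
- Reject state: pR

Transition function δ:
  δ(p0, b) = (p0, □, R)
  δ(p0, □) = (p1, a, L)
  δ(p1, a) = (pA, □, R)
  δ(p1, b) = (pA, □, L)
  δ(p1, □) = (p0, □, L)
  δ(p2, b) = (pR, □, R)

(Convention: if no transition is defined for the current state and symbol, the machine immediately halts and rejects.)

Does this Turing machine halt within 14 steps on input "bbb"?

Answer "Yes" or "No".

Execution trace:
Initial: [p0]bbb
Step 1: δ(p0, b) = (p0, □, R) → □[p0]bb
Step 2: δ(p0, b) = (p0, □, R) → □□[p0]b
Step 3: δ(p0, b) = (p0, □, R) → □□□[p0]□
Step 4: δ(p0, □) = (p1, a, L) → □□[p1]□a
Step 5: δ(p1, □) = (p0, □, L) → □[p0]□□a
Step 6: δ(p0, □) = (p1, a, L) → [p1]□a□a
Step 7: δ(p1, □) = (p0, □, L) → [p0]□□a□a
Step 8: δ(p0, □) = (p1, a, L) → [p1]□a□a□a
Step 9: δ(p1, □) = (p0, □, L) → [p0]□□a□a□a
Step 10: δ(p0, □) = (p1, a, L) → [p1]□a□a□a□a
Step 11: δ(p1, □) = (p0, □, L) → [p0]□□a□a□a□a
Step 12: δ(p0, □) = (p1, a, L) → [p1]□a□a□a□a□a
Step 13: δ(p1, □) = (p0, □, L) → [p0]□□a□a□a□a□a
Step 14: δ(p0, □) = (p1, a, L) → [p1]□a□a□a□a□a□a

The machine has not reached a halting state after 14 steps.
The machine did not halt within the 14-step bound.

Answer: No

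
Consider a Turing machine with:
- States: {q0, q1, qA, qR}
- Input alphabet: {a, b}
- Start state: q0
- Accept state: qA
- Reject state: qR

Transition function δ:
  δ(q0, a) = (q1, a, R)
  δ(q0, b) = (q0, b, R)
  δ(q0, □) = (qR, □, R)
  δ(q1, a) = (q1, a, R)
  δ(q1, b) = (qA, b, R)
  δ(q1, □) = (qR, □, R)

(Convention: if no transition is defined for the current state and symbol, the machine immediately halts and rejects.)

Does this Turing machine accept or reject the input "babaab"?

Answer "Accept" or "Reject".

Execution trace:
Initial: [q0]babaab
Step 1: δ(q0, b) = (q0, b, R) → b[q0]abaab
Step 2: δ(q0, a) = (q1, a, R) → ba[q1]baab
Step 3: δ(q1, b) = (qA, b, R) → bab[qA]aab

The machine reaches the accept state qA and halts.

Answer: Accept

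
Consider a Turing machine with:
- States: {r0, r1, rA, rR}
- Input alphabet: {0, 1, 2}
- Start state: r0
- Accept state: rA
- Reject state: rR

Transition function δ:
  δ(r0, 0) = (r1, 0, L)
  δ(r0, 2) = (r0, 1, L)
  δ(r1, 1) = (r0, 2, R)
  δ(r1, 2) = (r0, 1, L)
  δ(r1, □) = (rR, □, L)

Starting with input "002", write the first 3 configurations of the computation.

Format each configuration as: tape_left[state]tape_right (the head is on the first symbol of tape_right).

Transitions applied:
Step 1: δ(r0, 0) = (r1, 0, L)
Step 2: δ(r1, □) = (rR, □, L)

The first 3 configurations are:
[r0]002 ⊢ [r1]□002 ⊢ [rR]□□002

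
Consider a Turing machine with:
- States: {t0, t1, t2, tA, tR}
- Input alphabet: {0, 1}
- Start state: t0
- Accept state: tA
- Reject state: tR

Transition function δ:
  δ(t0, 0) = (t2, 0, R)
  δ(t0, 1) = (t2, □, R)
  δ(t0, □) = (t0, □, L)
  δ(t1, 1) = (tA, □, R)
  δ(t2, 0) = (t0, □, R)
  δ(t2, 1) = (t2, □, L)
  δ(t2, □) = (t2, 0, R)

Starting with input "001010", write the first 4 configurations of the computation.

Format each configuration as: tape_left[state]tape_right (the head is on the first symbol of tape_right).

Transitions applied:
Step 1: δ(t0, 0) = (t2, 0, R)
Step 2: δ(t2, 0) = (t0, □, R)
Step 3: δ(t0, 1) = (t2, □, R)

The first 4 configurations are:
[t0]001010 ⊢ 0[t2]01010 ⊢ 0□[t0]1010 ⊢ 0□□[t2]010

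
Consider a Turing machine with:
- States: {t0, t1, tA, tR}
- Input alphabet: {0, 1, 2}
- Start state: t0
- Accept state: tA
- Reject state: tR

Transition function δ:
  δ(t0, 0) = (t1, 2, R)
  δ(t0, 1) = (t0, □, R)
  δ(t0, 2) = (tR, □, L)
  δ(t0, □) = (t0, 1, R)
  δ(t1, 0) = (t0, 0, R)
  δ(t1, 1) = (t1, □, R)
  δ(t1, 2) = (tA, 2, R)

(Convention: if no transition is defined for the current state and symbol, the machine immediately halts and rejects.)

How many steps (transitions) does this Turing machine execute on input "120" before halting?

Execution trace:
Initial: [t0]120
Step 1: δ(t0, 1) = (t0, □, R) → □[t0]20
Step 2: δ(t0, 2) = (tR, □, L) → [tR]□□0

The machine reaches the reject state tR and halts.

The machine executed 2 steps before halting.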